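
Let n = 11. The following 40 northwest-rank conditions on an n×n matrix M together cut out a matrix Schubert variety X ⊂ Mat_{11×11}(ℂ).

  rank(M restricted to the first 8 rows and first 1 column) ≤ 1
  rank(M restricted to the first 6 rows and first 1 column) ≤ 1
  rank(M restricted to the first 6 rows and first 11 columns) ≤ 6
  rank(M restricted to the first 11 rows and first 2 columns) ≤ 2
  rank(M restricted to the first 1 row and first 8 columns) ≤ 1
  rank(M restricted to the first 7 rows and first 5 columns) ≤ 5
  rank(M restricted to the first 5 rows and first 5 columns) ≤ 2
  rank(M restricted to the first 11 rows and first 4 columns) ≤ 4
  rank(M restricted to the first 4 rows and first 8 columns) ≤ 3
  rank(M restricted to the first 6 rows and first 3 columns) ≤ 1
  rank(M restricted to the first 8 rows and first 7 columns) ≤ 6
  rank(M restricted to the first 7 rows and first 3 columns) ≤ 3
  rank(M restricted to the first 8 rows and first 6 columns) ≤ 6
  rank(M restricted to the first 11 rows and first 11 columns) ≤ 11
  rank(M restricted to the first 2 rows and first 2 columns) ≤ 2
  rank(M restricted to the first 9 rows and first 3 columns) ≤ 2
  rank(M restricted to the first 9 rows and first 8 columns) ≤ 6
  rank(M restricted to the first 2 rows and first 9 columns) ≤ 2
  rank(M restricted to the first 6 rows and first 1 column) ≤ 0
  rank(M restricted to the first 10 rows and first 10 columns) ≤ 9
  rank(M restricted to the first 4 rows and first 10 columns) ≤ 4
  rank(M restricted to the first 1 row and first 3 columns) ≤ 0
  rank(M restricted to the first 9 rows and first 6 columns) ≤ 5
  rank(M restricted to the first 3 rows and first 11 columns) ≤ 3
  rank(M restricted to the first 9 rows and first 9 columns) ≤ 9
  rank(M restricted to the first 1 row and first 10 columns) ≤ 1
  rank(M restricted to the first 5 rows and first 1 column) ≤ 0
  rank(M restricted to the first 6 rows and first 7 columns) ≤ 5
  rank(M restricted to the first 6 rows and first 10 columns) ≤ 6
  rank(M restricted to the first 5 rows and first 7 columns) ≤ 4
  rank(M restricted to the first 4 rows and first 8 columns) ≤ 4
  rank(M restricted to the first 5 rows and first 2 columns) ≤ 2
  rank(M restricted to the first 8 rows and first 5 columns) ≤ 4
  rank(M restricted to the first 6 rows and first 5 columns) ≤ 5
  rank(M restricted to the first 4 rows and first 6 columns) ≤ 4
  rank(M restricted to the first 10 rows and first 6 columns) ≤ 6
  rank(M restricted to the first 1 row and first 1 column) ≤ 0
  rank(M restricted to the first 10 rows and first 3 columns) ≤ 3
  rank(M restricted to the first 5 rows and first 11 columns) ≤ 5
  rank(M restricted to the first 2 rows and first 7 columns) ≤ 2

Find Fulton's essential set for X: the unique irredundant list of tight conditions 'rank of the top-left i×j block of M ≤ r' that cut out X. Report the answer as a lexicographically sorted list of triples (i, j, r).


Recovering R(i,j) via the rank-extension bound from the 40 conditions:

  i=1: 0 0 0 1 1 1 1 1 1 1 1
  i=2: 0 1 1 2 2 2 2 2 2 2 2
  i=3: 0 1 1 2 2 3 3 3 3 3 3
  i=4: 0 1 1 2 2 3 3 3 4 4 4
  i=5: 0 1 1 2 2 3 4 4 5 5 5
  i=6: 0 1 1 2 3 4 5 5 6 6 6
  i=7: 1 2 2 3 4 5 6 6 7 7 7
  i=8: 1 2 2 3 4 5 6 6 7 8 8
  i=9: 1 2 2 3 4 5 6 6 7 8 9
  i=10: 1 2 3 4 5 6 7 7 8 9 10
  i=11: 1 2 3 4 5 6 7 8 9 10 11

so w = (4, 2, 6, 9, 7, 5, 1, 10, 11, 3, 8).

7 SE-corners of the 21-cell Rothe diagram give Ess(w):

[(1, 3, 0), (4, 8, 3), (5, 5, 2), (6, 1, 0), (6, 3, 1), (9, 3, 2), (9, 8, 6)]


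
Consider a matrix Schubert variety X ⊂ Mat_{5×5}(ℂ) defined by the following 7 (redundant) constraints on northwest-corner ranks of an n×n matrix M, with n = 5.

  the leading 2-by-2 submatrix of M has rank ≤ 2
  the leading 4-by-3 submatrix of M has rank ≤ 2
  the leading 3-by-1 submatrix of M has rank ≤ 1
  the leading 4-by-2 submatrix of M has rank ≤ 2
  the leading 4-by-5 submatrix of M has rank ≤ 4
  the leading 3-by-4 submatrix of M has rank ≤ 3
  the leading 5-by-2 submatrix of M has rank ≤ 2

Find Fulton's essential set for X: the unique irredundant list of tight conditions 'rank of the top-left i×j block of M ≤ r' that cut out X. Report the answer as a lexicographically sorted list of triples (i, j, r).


The tightest implied rank at each (i,j), from the 7 conditions:

  i=1: 1 | 1 | 1 | 1 | 1
  i=2: 1 | 2 | 2 | 2 | 2
  i=3: 1 | 2 | 2 | 3 | 3
  i=4: 1 | 2 | 2 | 3 | 4
  i=5: 1 | 2 | 3 | 4 | 5

second differences of R give the permutation w = (1, 2, 4, 5, 3).

|D(w)|=2, |Ess(w)|=1:

[(4, 3, 2)]


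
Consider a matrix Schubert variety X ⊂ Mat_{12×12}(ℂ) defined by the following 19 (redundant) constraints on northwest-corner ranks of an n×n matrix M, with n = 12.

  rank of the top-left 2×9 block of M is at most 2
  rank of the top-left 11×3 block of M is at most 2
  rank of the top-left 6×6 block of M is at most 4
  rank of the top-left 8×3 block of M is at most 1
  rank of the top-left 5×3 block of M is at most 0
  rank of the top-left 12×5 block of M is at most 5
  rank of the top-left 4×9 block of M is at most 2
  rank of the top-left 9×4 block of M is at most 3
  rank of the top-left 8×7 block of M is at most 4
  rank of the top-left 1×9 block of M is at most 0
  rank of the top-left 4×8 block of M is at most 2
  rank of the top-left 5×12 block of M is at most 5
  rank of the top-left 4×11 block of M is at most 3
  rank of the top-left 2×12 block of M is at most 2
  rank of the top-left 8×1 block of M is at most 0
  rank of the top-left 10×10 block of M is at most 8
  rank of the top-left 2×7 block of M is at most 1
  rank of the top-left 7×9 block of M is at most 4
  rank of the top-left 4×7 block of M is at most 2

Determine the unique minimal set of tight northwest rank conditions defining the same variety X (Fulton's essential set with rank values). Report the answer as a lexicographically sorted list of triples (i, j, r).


Computing R[i][j] = min implied NW-rank bound (n=12, 19 conditions):

  i=1: 0 | 0 | 0 | 0 | 0 | 0 | 0 | 0 | 0 | 1 | 1 | 1
  i=2: 0 | 0 | 0 | 1 | 1 | 1 | 1 | 1 | 1 | 2 | 2 | 2
  i=3: 0 | 0 | 0 | 1 | 2 | 2 | 2 | 2 | 2 | 3 | 3 | 3
  i=4: 0 | 0 | 0 | 1 | 2 | 2 | 2 | 2 | 2 | 3 | 3 | 4
  i=5: 0 | 0 | 0 | 1 | 2 | 3 | 3 | 3 | 3 | 4 | 4 | 5
  i=6: 0 | 1 | 1 | 2 | 3 | 4 | 4 | 4 | 4 | 5 | 5 | 6
  i=7: 0 | 1 | 1 | 2 | 3 | 4 | 4 | 4 | 4 | 5 | 6 | 7
  i=8: 0 | 1 | 1 | 2 | 3 | 4 | 4 | 5 | 5 | 6 | 7 | 8
  i=9: 1 | 2 | 2 | 3 | 4 | 5 | 5 | 6 | 6 | 7 | 8 | 9
  i=10: 1 | 2 | 2 | 3 | 4 | 5 | 6 | 7 | 7 | 8 | 9 | 10
  i=11: 1 | 2 | 2 | 3 | 4 | 5 | 6 | 7 | 8 | 9 | 10 | 11
  i=12: 1 | 2 | 3 | 4 | 5 | 6 | 7 | 8 | 9 | 10 | 11 | 12

reading off 1-entries of Δ²R: w = (10, 4, 5, 12, 6, 2, 11, 8, 1, 7, 9, 3).

Rothe diagram D(w) (37 cells), 9 SE-corners (essential conditions):

[(1, 9, 0), (4, 9, 2), (4, 11, 3), (5, 3, 0), (7, 9, 4), (8, 1, 0), (8, 3, 1), (8, 7, 4), (11, 3, 2)]


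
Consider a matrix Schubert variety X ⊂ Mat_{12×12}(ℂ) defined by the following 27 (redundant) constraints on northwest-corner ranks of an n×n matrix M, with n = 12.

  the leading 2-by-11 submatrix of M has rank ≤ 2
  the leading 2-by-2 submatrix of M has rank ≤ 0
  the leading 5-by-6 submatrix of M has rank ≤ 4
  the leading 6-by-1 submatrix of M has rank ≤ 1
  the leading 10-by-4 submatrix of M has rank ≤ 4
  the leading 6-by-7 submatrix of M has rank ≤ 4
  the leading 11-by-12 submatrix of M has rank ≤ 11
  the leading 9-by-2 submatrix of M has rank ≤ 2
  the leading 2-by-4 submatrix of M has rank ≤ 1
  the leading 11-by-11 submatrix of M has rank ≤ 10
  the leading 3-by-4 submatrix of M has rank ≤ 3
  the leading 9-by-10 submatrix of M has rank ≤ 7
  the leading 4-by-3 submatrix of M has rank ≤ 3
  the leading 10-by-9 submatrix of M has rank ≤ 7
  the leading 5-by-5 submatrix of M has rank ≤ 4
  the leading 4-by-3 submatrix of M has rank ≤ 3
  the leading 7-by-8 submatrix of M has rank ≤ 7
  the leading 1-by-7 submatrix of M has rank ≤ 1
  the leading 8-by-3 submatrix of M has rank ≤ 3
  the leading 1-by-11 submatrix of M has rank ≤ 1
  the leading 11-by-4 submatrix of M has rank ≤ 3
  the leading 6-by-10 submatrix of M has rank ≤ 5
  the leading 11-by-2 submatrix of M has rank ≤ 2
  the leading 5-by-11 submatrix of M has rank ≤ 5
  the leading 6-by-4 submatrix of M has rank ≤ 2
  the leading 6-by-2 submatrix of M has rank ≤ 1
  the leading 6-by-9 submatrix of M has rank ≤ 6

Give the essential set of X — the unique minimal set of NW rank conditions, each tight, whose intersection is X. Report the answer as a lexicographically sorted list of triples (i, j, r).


Computing R[i][j] = min implied NW-rank bound (n=12, 27 conditions):

  row 1: 0, 0, 1, 1, 1, 1, 1, 1, 1, 1, 1, 1
  row 2: 0, 0, 1, 1, 2, 2, 2, 2, 2, 2, 2, 2
  row 3: 1, 1, 2, 2, 3, 3, 3, 3, 3, 3, 3, 3
  row 4: 1, 1, 2, 2, 3, 4, 4, 4, 4, 4, 4, 4
  row 5: 1, 1, 2, 2, 3, 4, 4, 5, 5, 5, 5, 5
  row 6: 1, 1, 2, 2, 3, 4, 4, 5, 5, 5, 6, 6
  row 7: 1, 2, 3, 3, 4, 5, 5, 6, 6, 6, 7, 7
  row 8: 1, 2, 3, 3, 4, 5, 6, 7, 7, 7, 8, 8
  row 9: 1, 2, 3, 3, 4, 5, 6, 7, 7, 7, 8, 9
  row 10: 1, 2, 3, 3, 4, 5, 6, 7, 7, 8, 9, 10
  row 11: 1, 2, 3, 3, 4, 5, 6, 7, 8, 9, 10, 11
  row 12: 1, 2, 3, 4, 5, 6, 7, 8, 9, 10, 11, 12

giving w = (3, 5, 1, 6, 8, 11, 2, 7, 12, 10, 9, 4) via Δ²R.

|D(w)|=22, |Ess(w)|=9:

[(2, 2, 0), (2, 4, 1), (6, 2, 1), (6, 4, 2), (6, 7, 4), (6, 10, 5), (9, 10, 7), (10, 9, 7), (11, 4, 3)]


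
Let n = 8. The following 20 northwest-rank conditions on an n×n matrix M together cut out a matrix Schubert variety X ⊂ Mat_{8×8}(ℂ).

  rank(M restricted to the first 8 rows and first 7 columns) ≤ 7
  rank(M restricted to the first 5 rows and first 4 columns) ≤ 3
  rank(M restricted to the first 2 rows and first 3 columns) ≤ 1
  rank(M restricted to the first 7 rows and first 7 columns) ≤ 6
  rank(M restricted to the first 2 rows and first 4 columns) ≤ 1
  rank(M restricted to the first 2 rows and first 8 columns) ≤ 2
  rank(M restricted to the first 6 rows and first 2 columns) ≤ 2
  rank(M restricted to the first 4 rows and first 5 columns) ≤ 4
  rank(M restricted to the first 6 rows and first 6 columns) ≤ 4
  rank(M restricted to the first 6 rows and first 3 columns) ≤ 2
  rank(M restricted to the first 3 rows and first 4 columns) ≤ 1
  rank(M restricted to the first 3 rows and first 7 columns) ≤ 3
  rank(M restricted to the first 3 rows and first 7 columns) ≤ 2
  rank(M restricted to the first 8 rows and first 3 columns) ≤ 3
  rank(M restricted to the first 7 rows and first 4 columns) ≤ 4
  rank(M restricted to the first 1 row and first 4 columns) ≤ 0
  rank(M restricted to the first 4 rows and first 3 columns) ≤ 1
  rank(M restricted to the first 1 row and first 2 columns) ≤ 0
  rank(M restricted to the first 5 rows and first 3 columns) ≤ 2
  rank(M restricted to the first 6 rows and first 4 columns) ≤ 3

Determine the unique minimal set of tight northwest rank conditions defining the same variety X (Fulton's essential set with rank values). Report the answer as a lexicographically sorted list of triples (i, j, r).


Propagating the 20 rank bounds to every northwest block:

  i=1: 0 | 0 | 0 | 0 | 1 | 1 | 1 | 1
  i=2: 1 | 1 | 1 | 1 | 2 | 2 | 2 | 2
  i=3: 1 | 1 | 1 | 1 | 2 | 2 | 2 | 3
  i=4: 1 | 1 | 1 | 2 | 3 | 3 | 3 | 4
  i=5: 1 | 2 | 2 | 3 | 4 | 4 | 4 | 5
  i=6: 1 | 2 | 2 | 3 | 4 | 4 | 5 | 6
  i=7: 1 | 2 | 3 | 4 | 5 | 5 | 6 | 7
  i=8: 1 | 2 | 3 | 4 | 5 | 6 | 7 | 8

so w = (5, 1, 8, 4, 2, 7, 3, 6).

D(w) has 13 cells with 6 SE-corners; essential set:

[(1, 4, 0), (3, 4, 1), (3, 7, 2), (4, 3, 1), (6, 3, 2), (6, 6, 4)]


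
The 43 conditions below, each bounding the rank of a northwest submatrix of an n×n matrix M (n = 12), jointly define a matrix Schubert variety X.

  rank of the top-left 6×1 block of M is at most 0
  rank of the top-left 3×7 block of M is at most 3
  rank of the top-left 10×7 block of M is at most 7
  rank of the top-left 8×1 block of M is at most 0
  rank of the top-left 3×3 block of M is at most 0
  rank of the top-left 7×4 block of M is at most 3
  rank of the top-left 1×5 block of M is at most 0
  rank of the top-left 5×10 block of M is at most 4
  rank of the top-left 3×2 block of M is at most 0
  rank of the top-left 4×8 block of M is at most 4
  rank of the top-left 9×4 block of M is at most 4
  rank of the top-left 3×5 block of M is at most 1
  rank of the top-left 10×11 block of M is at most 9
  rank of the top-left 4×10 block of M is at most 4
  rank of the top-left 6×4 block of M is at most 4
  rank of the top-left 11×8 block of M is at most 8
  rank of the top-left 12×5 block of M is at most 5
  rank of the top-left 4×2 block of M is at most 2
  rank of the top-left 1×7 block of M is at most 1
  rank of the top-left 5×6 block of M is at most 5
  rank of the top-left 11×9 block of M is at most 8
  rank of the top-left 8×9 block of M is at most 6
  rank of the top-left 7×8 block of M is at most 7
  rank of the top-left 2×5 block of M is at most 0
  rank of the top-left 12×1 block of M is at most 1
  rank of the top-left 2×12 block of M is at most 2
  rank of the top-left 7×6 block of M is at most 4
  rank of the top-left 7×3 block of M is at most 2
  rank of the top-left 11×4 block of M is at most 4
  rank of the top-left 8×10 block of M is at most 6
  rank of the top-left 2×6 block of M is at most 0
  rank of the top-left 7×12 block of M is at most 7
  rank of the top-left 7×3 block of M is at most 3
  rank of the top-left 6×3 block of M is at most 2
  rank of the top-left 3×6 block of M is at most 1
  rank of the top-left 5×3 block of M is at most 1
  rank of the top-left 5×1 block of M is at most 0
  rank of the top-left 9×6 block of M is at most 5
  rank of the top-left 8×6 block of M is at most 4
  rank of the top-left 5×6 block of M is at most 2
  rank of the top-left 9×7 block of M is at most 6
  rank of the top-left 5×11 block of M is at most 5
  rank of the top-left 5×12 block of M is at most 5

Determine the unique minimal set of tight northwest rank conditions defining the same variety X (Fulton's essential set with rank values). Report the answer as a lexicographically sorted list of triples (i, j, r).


The tightest implied rank at each (i,j), from the 43 conditions:

  R[1]: 0  0  0  0  0  0  1  1  1  1  1  1
  R[2]: 0  0  0  0  0  0  1  2  2  2  2  2
  R[3]: 0  0  0  1  1  1  2  3  3  3  3  3
  R[4]: 0  1  1  2  2  2  3  4  4  4  4  4
  R[5]: 0  1  1  2  2  2  3  4  4  4  5  5
  R[6]: 0  1  2  3  3  3  4  5  5  5  6  6
  R[7]: 0  1  2  3  4  4  5  6  6  6  7  7
  R[8]: 0  1  2  3  4  4  5  6  6  6  7  8
  R[9]: 1  2  3  4  5  5  6  7  7  7  8  9
  R[10]: 1  2  3  4  5  6  7  8  8  8  9  10
  R[11]: 1  2  3  4  5  6  7  8  8  9  10  11
  R[12]: 1  2  3  4  5  6  7  8  9  10  11  12

so w = (7, 8, 4, 2, 11, 3, 5, 12, 1, 6, 10, 9).

ℓ(w)=29; the 9 essential cells (i,j,r):

[(2, 6, 0), (3, 3, 0), (5, 3, 1), (5, 6, 2), (5, 10, 4), (8, 1, 0), (8, 6, 4), (8, 10, 6), (11, 9, 8)]


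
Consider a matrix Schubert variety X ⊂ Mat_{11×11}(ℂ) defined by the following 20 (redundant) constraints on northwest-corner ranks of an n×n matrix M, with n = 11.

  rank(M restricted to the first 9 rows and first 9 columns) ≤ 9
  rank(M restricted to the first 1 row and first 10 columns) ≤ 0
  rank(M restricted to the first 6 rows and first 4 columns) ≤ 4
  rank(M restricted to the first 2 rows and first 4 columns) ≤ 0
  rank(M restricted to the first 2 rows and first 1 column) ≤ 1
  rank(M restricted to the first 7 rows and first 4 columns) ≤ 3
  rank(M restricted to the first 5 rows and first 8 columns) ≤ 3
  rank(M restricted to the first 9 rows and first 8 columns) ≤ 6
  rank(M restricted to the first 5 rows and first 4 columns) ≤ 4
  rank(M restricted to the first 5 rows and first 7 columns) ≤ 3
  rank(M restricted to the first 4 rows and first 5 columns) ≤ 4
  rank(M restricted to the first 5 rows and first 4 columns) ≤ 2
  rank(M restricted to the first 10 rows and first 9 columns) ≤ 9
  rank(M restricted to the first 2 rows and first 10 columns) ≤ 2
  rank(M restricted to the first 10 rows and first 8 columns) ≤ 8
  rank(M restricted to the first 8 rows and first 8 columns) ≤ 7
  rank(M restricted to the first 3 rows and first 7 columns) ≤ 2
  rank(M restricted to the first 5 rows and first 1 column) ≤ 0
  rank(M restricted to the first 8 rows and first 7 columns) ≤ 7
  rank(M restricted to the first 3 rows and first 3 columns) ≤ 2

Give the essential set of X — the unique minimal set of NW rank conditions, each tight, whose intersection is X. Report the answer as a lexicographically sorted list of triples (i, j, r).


The tightest implied rank at each (i,j), from the 20 conditions:

  row 1: 0 0 0 0 0 0 0 0 0 0 1
  row 2: 0 0 0 0 1 1 1 1 1 1 2
  row 3: 0 1 1 1 2 2 2 2 2 2 3
  row 4: 0 1 2 2 3 3 3 3 3 3 4
  row 5: 0 1 2 2 3 3 3 3 4 4 5
  row 6: 1 2 3 3 4 4 4 4 5 5 6
  row 7: 1 2 3 3 4 5 5 5 6 6 7
  row 8: 1 2 3 4 5 6 6 6 7 7 8
  row 9: 1 2 3 4 5 6 6 6 7 8 9
  row 10: 1 2 3 4 5 6 7 7 8 9 10
  row 11: 1 2 3 4 5 6 7 8 9 10 11

hence w(1..11) = (11, 5, 2, 3, 9, 1, 6, 4, 10, 7, 8).

|D(w)|=24, |Ess(w)|=7:

[(1, 10, 0), (2, 4, 0), (5, 1, 0), (5, 4, 2), (5, 8, 3), (7, 4, 3), (9, 8, 6)]


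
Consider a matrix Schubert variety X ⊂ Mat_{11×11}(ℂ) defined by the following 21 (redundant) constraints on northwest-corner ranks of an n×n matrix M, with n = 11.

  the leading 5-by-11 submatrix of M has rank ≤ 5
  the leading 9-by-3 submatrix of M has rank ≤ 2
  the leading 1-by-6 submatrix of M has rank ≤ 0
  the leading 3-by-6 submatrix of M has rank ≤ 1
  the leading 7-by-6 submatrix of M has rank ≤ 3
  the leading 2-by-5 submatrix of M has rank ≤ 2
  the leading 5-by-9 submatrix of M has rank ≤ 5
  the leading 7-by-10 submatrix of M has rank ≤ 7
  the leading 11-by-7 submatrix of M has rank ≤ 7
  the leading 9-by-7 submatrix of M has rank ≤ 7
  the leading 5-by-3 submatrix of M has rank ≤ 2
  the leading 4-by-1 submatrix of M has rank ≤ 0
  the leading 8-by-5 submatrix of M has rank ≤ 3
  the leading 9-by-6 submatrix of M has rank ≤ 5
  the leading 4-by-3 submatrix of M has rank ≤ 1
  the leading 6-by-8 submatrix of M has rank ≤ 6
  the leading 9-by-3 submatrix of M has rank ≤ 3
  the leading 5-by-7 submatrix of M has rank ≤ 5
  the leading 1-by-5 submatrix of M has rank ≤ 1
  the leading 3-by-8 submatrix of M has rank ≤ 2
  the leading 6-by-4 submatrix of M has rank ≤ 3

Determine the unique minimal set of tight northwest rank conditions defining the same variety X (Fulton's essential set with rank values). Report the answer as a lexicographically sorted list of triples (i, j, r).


Propagating the 21 rank bounds to every northwest block:

  R[1]: 0 | 0 | 0 | 0 | 0 | 0 | 1 | 1 | 1 | 1 | 1
  R[2]: 0 | 1 | 1 | 1 | 1 | 1 | 2 | 2 | 2 | 2 | 2
  R[3]: 0 | 1 | 1 | 1 | 1 | 1 | 2 | 2 | 3 | 3 | 3
  R[4]: 0 | 1 | 1 | 2 | 2 | 2 | 3 | 3 | 4 | 4 | 4
  R[5]: 1 | 2 | 2 | 3 | 3 | 3 | 4 | 4 | 5 | 5 | 5
  R[6]: 1 | 2 | 2 | 3 | 3 | 3 | 4 | 5 | 6 | 6 | 6
  R[7]: 1 | 2 | 2 | 3 | 3 | 3 | 4 | 5 | 6 | 7 | 7
  R[8]: 1 | 2 | 2 | 3 | 3 | 4 | 5 | 6 | 7 | 8 | 8
  R[9]: 1 | 2 | 2 | 3 | 4 | 5 | 6 | 7 | 8 | 9 | 9
  R[10]: 1 | 2 | 3 | 4 | 5 | 6 | 7 | 8 | 9 | 10 | 10
  R[11]: 1 | 2 | 3 | 4 | 5 | 6 | 7 | 8 | 9 | 10 | 11

so w = (7, 2, 9, 4, 1, 8, 10, 6, 5, 3, 11).

Fulton essential set (8 of the 24 Rothe cells):

[(1, 6, 0), (3, 6, 1), (3, 8, 2), (4, 1, 0), (4, 3, 1), (7, 6, 3), (8, 5, 3), (9, 3, 2)]


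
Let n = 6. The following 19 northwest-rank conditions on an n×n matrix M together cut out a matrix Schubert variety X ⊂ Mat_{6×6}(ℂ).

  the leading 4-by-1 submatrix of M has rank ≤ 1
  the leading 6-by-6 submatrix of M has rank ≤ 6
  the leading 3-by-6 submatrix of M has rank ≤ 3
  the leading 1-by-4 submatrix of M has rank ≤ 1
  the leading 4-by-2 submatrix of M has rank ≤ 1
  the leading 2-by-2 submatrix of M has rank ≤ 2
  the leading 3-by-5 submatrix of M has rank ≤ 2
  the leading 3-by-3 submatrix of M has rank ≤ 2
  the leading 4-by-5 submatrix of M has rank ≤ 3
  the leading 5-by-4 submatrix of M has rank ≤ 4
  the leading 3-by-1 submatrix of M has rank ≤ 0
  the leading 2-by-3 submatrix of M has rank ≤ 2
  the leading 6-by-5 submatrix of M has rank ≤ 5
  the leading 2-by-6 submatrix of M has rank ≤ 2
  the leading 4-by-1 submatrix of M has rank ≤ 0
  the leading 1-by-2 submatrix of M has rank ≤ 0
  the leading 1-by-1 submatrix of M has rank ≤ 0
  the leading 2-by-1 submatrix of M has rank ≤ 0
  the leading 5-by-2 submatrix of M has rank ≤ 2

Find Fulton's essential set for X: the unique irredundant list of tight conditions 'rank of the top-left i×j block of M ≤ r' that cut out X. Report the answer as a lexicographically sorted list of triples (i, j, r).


Recovering R(i,j) via the rank-extension bound from the 19 conditions:

  i=1: 0 0 1 1 1 1
  i=2: 0 1 2 2 2 2
  i=3: 0 1 2 2 2 3
  i=4: 0 1 2 3 3 4
  i=5: 1 2 3 4 4 5
  i=6: 1 2 3 4 5 6

hence w(1..6) = (3, 2, 6, 4, 1, 5).

3 SE-corners of the 7-cell Rothe diagram give Ess(w):

[(1, 2, 0), (3, 5, 2), (4, 1, 0)]


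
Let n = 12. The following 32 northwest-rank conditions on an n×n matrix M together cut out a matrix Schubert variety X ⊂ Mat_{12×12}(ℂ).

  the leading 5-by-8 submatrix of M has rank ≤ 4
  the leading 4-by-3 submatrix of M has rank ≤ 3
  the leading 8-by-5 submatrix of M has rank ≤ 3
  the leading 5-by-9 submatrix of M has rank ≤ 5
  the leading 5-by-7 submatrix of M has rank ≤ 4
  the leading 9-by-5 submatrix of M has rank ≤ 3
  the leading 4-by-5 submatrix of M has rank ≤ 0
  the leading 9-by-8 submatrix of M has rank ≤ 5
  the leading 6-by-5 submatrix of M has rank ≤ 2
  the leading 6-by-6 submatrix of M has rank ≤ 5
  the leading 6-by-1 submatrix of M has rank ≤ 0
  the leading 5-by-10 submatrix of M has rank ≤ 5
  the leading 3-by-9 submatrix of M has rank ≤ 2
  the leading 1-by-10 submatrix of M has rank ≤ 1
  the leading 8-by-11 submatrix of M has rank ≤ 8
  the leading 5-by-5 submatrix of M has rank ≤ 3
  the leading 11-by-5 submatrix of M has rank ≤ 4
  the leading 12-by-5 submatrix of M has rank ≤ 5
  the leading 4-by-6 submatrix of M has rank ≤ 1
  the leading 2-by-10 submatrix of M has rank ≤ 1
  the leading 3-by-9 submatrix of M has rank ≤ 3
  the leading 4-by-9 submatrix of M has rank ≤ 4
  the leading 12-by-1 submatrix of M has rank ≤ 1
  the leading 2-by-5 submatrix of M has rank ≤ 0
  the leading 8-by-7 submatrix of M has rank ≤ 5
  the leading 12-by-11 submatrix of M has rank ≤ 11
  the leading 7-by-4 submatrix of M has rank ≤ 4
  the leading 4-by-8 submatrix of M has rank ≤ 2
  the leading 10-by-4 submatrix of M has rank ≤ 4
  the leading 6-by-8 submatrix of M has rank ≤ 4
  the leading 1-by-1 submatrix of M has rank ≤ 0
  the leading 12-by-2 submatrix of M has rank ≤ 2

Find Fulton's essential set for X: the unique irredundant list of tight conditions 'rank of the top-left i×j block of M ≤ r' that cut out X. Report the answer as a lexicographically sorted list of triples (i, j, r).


The tightest implied rank at each (i,j), from the 32 conditions:

  0, 0, 0, 0, 0, 1, 1, 1, 1, 1, 1, 1
  0, 0, 0, 0, 0, 1, 1, 1, 1, 1, 2, 2
  0, 0, 0, 0, 0, 1, 2, 2, 2, 2, 3, 3
  0, 0, 0, 0, 0, 1, 2, 2, 3, 3, 4, 4
  0, 1, 1, 1, 1, 2, 3, 3, 4, 4, 5, 5
  0, 1, 2, 2, 2, 3, 4, 4, 5, 5, 6, 6
  1, 2, 3, 3, 3, 4, 5, 5, 6, 6, 7, 7
  1, 2, 3, 3, 3, 4, 5, 5, 6, 7, 8, 8
  1, 2, 3, 3, 3, 4, 5, 5, 6, 7, 8, 9
  1, 2, 3, 4, 4, 5, 6, 6, 7, 8, 9, 10
  1, 2, 3, 4, 4, 5, 6, 7, 8, 9, 10, 11
  1, 2, 3, 4, 5, 6, 7, 8, 9, 10, 11, 12

the unique w with this rank table is (6, 11, 7, 9, 2, 3, 1, 10, 12, 4, 8, 5).

ℓ(w)=34; the 7 essential cells (i,j,r):

[(2, 10, 1), (4, 5, 0), (4, 8, 2), (6, 1, 0), (9, 5, 3), (9, 8, 5), (11, 5, 4)]


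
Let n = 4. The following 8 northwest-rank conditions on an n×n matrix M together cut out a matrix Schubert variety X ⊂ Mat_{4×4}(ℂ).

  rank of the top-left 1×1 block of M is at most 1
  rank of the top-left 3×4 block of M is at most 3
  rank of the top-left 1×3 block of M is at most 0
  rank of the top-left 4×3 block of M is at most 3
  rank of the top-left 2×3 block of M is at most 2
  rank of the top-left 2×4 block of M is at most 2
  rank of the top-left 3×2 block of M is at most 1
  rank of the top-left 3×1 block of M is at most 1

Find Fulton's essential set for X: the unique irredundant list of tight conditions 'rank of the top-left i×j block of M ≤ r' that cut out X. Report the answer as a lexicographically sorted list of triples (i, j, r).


Recovering R(i,j) via the rank-extension bound from the 8 conditions:

  row 1: 0, 0, 0, 1
  row 2: 1, 1, 1, 2
  row 3: 1, 1, 2, 3
  row 4: 1, 2, 3, 4

the unique w with this rank table is (4, 1, 3, 2).

Rothe diagram D(w) (4 cells), 2 SE-corners (essential conditions):

[(1, 3, 0), (3, 2, 1)]


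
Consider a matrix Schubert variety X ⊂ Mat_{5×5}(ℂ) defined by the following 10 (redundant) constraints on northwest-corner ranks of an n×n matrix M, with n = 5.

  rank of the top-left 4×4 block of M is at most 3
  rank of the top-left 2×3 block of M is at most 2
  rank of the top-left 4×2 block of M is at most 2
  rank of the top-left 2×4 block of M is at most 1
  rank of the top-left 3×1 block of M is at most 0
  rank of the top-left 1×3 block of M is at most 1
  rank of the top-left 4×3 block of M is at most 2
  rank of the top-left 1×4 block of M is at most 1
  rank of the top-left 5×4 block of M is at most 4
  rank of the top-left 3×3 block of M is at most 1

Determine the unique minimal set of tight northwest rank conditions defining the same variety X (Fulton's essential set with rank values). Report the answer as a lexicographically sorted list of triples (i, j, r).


Rank table r_w(5×5) implied by the 10 constraints:

  row 1: 0  1  1  1  1
  row 2: 0  1  1  1  2
  row 3: 0  1  1  2  3
  row 4: 1  2  2  3  4
  row 5: 1  2  3  4  5

the unique w with this rank table is (2, 5, 4, 1, 3).

3 SE-corners of the 6-cell Rothe diagram give Ess(w):

[(2, 4, 1), (3, 1, 0), (3, 3, 1)]


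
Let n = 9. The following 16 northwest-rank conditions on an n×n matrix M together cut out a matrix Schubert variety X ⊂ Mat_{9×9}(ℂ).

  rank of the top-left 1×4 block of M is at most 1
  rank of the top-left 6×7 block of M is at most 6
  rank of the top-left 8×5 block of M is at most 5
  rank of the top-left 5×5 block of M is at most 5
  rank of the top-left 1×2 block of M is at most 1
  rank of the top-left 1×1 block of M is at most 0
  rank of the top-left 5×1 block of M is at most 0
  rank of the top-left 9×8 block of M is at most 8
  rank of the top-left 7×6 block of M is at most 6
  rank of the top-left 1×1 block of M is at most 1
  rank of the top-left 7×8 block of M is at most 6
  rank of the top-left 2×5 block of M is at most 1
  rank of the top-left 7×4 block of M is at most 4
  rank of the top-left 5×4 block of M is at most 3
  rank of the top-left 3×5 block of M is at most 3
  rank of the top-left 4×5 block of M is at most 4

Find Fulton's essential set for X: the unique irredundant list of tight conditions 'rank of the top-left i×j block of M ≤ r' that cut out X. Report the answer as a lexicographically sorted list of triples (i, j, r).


Propagating the 16 rank bounds to every northwest block:

  R[1]: 0  1  1  1  1  1  1  1  1
  R[2]: 0  1  1  1  1  2  2  2  2
  R[3]: 0  1  2  2  2  3  3  3  3
  R[4]: 0  1  2  3  3  4  4  4  4
  R[5]: 0  1  2  3  4  5  5  5  5
  R[6]: 1  2  3  4  5  6  6  6  6
  R[7]: 1  2  3  4  5  6  6  6  7
  R[8]: 1  2  3  4  5  6  7  7  8
  R[9]: 1  2  3  4  5  6  7  8  9

the unique w with this rank table is (2, 6, 3, 4, 5, 1, 9, 7, 8).

3 SE-corners of the 10-cell Rothe diagram give Ess(w):

[(2, 5, 1), (5, 1, 0), (7, 8, 6)]


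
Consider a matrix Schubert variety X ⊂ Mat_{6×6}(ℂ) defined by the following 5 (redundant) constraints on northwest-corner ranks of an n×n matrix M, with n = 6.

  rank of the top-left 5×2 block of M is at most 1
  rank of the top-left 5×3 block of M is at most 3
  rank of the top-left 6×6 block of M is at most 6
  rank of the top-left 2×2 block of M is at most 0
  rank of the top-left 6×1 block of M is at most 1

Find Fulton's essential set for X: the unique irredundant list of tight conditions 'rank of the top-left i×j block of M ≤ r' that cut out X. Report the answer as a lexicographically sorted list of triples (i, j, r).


Recovering R(i,j) via the rank-extension bound from the 5 conditions:

  0 0 1 1 1 1
  0 0 1 2 2 2
  1 1 2 3 3 3
  1 1 2 3 4 4
  1 1 2 3 4 5
  1 2 3 4 5 6

the unique w with this rank table is (3, 4, 1, 5, 6, 2).

Rothe diagram D(w) (6 cells), 2 SE-corners (essential conditions):

[(2, 2, 0), (5, 2, 1)]


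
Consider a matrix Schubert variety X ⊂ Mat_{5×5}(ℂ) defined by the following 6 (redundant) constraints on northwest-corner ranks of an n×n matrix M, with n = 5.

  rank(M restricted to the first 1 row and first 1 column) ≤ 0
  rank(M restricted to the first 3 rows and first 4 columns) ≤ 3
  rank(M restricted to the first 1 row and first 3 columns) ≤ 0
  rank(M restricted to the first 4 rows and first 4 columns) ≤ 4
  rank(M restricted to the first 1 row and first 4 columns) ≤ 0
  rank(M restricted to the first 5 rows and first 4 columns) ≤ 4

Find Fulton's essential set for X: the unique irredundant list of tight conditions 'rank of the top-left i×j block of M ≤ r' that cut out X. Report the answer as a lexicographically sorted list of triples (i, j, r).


Computing R[i][j] = min implied NW-rank bound (n=5, 6 conditions):

  0  0  0  0  1
  1  1  1  1  2
  1  2  2  2  3
  1  2  3  3  4
  1  2  3  4  5

second differences of R give the permutation w = (5, 1, 2, 3, 4).

Fulton essential set (1 of the 4 Rothe cells):

[(1, 4, 0)]


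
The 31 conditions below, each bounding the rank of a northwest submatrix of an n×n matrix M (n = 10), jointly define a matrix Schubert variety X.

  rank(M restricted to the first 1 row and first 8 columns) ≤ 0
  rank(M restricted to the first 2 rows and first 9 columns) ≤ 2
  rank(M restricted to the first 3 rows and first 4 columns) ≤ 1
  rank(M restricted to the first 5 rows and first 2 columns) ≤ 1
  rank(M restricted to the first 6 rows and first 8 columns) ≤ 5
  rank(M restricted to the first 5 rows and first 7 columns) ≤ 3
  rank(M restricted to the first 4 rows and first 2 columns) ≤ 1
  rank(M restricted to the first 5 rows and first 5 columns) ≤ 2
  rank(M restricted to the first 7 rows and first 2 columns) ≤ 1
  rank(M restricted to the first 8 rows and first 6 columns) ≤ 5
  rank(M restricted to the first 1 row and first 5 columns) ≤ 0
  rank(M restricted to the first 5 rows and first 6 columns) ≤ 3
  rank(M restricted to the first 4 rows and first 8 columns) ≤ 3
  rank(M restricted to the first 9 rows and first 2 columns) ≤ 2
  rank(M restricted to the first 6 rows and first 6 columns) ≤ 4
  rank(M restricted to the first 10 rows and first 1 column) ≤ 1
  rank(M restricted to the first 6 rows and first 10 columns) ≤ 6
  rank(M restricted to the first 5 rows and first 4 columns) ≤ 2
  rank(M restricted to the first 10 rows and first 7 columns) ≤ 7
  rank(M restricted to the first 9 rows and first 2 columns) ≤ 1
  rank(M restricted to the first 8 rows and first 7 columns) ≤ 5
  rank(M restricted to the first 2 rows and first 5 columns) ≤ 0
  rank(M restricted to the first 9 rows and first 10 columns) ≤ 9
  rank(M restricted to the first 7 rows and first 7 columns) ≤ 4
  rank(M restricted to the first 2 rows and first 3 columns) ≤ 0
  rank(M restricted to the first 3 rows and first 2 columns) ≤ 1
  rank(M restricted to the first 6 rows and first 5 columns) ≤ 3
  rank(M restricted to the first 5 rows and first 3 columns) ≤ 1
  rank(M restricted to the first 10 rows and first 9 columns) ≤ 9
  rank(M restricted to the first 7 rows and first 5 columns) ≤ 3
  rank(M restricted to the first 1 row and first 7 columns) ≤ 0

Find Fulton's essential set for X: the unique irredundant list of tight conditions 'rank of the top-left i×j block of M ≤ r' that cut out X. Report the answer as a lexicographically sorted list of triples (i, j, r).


Computing R[i][j] = min implied NW-rank bound (n=10, 31 conditions):

  row 1: 0 0 0 0 0 0 0 0 1 1
  row 2: 0 0 0 0 0 1 1 1 2 2
  row 3: 1 1 1 1 1 2 2 2 3 3
  row 4: 1 1 1 2 2 3 3 3 4 4
  row 5: 1 1 1 2 2 3 3 4 5 5
  row 6: 1 1 2 3 3 4 4 5 6 6
  row 7: 1 1 2 3 3 4 4 5 6 7
  row 8: 1 1 2 3 4 5 5 6 7 8
  row 9: 1 1 2 3 4 5 6 7 8 9
  row 10: 1 2 3 4 5 6 7 8 9 10

giving w = (9, 6, 1, 4, 8, 3, 10, 5, 7, 2) via Δ²R.

Fulton essential set (8 of the 25 Rothe cells):

[(1, 8, 0), (2, 5, 0), (5, 3, 1), (5, 5, 2), (5, 7, 3), (7, 5, 3), (7, 7, 4), (9, 2, 1)]


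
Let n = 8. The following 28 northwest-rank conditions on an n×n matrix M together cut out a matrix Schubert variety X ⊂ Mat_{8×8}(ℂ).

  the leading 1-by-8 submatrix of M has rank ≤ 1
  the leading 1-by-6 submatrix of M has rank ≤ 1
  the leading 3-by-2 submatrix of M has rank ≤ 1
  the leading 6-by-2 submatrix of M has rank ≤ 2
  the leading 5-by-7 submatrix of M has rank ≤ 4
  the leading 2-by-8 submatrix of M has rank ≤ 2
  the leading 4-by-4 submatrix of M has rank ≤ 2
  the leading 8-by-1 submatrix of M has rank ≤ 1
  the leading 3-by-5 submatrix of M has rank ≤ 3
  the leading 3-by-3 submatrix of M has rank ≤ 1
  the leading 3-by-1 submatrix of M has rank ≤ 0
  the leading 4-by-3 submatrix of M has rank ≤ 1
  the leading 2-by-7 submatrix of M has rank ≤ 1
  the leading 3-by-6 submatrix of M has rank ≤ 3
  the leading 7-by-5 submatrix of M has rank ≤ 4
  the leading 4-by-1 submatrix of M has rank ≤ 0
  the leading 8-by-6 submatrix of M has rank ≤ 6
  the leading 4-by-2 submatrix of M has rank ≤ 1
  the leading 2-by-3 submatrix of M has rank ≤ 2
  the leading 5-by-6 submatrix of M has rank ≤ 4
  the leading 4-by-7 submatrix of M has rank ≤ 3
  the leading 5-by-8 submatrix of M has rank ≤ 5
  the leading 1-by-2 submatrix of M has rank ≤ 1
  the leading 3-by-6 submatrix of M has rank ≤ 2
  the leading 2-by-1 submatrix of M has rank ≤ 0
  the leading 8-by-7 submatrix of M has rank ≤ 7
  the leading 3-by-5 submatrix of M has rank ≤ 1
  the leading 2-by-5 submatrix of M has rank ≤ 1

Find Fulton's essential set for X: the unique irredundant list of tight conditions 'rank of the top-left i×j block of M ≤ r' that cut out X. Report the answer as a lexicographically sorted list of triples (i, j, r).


Rank table r_w(8×8) implied by the 28 constraints:

  R[1]: 0 1 1 1 1 1 1 1
  R[2]: 0 1 1 1 1 1 1 2
  R[3]: 0 1 1 1 1 2 2 3
  R[4]: 0 1 1 2 2 3 3 4
  R[5]: 1 2 2 3 3 4 4 5
  R[6]: 1 2 3 4 4 5 5 6
  R[7]: 1 2 3 4 4 5 6 7
  R[8]: 1 2 3 4 5 6 7 8

second differences of R give the permutation w = (2, 8, 6, 4, 1, 3, 7, 5).

Fulton essential set (5 of the 14 Rothe cells):

[(2, 7, 1), (3, 5, 1), (4, 1, 0), (4, 3, 1), (7, 5, 4)]


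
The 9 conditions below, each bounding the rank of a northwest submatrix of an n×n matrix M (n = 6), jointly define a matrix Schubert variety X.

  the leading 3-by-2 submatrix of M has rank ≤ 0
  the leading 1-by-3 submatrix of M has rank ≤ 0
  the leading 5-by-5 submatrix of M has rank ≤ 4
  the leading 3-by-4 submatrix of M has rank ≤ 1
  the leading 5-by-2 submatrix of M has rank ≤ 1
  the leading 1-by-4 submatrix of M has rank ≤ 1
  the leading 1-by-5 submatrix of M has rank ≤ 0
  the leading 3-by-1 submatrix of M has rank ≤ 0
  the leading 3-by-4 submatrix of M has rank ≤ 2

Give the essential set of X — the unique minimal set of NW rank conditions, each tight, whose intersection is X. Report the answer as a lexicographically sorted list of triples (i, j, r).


Propagating the 9 rank bounds to every northwest block:

  R[1]: 0  0  0  0  0  1
  R[2]: 0  0  1  1  1  2
  R[3]: 0  0  1  1  2  3
  R[4]: 1  1  2  2  3  4
  R[5]: 1  1  2  3  4  5
  R[6]: 1  2  3  4  5  6

giving w = (6, 3, 5, 1, 4, 2) via Δ²R.

4 SE-corners of the 11-cell Rothe diagram give Ess(w):

[(1, 5, 0), (3, 2, 0), (3, 4, 1), (5, 2, 1)]


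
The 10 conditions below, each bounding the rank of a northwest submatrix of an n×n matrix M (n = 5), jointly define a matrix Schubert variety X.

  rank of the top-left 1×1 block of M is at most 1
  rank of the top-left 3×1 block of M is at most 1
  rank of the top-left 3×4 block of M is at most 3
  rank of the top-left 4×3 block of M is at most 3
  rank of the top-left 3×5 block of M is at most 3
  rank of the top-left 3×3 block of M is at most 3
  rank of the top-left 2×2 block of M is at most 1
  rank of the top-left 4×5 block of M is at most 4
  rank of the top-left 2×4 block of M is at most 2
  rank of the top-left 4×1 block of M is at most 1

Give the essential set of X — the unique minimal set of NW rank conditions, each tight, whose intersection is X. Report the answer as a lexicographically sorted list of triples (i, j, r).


Recovering R(i,j) via the rank-extension bound from the 10 conditions:

  R[1]: 1  1  1  1  1
  R[2]: 1  1  2  2  2
  R[3]: 1  2  3  3  3
  R[4]: 1  2  3  4  4
  R[5]: 1  2  3  4  5

the unique w with this rank table is (1, 3, 2, 4, 5).

Rothe diagram D(w) (1 cell), 1 SE-corner (essential condition):

[(2, 2, 1)]


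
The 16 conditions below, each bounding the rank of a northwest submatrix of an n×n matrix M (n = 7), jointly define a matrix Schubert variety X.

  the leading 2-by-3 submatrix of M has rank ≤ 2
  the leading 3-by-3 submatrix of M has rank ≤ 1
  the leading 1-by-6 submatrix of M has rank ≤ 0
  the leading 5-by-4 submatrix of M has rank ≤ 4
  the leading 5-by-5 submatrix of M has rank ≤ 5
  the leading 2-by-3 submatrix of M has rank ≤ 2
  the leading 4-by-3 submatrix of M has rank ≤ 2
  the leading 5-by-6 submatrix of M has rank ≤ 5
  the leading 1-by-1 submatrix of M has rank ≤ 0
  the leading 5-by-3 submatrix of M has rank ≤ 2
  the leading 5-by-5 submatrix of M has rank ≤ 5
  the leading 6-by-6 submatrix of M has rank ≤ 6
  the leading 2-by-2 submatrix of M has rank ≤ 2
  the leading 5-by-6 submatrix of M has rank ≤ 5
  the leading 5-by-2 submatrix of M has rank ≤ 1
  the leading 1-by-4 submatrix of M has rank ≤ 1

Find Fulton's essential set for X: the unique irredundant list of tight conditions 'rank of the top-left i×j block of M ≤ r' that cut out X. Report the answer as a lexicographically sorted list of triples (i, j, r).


Recovering R(i,j) via the rank-extension bound from the 16 conditions:

  0 0 0 0 0 0 1
  1 1 1 1 1 1 2
  1 1 1 2 2 2 3
  1 1 2 3 3 3 4
  1 1 2 3 4 4 5
  1 2 3 4 5 5 6
  1 2 3 4 5 6 7

the unique w with this rank table is (7, 1, 4, 3, 5, 2, 6).

|D(w)|=10, |Ess(w)|=3:

[(1, 6, 0), (3, 3, 1), (5, 2, 1)]


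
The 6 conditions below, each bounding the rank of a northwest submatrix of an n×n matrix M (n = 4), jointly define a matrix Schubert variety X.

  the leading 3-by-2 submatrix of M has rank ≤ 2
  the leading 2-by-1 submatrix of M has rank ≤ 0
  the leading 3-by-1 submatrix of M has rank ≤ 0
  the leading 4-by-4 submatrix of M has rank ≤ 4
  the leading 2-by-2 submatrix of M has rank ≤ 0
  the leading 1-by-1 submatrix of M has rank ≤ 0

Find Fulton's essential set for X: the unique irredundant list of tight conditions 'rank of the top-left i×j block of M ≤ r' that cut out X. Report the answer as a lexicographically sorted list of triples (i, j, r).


Computing R[i][j] = min implied NW-rank bound (n=4, 6 conditions):

  0, 0, 1, 1
  0, 0, 1, 2
  0, 1, 2, 3
  1, 2, 3, 4

giving w = (3, 4, 2, 1) via Δ²R.

2 SE-corners of the 5-cell Rothe diagram give Ess(w):

[(2, 2, 0), (3, 1, 0)]


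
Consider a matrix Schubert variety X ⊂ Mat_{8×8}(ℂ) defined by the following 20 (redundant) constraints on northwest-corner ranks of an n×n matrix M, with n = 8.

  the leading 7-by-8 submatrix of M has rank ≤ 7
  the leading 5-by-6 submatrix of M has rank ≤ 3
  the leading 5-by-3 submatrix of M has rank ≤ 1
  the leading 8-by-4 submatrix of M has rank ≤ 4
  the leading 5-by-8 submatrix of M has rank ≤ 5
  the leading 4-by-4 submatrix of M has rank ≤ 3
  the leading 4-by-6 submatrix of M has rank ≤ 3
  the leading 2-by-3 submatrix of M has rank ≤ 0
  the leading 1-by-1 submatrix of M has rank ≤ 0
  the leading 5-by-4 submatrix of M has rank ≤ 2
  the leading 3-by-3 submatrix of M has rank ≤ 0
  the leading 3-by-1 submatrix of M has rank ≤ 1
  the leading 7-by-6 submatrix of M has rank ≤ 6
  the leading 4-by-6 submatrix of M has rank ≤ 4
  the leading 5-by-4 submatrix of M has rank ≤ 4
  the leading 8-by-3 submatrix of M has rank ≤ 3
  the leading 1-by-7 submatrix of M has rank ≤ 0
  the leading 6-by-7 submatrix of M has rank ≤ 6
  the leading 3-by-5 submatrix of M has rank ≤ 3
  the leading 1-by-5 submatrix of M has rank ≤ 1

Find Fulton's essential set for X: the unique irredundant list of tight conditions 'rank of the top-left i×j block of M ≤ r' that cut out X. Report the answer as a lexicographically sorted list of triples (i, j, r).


Rank table r_w(8×8) implied by the 20 constraints:

  0 | 0 | 0 | 0 | 0 | 0 | 0 | 1
  0 | 0 | 0 | 1 | 1 | 1 | 1 | 2
  0 | 0 | 0 | 1 | 2 | 2 | 2 | 3
  1 | 1 | 1 | 2 | 3 | 3 | 3 | 4
  1 | 1 | 1 | 2 | 3 | 3 | 4 | 5
  1 | 2 | 2 | 3 | 4 | 4 | 5 | 6
  1 | 2 | 3 | 4 | 5 | 5 | 6 | 7
  1 | 2 | 3 | 4 | 5 | 6 | 7 | 8

hence w(1..8) = (8, 4, 5, 1, 7, 2, 3, 6).

Rothe diagram D(w) (16 cells), 4 SE-corners (essential conditions):

[(1, 7, 0), (3, 3, 0), (5, 3, 1), (5, 6, 3)]
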